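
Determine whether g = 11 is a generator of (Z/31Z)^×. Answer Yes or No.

φ(31) = 31 − 1 = 30 = 2 · 3 · 5.
An element g generates (Z/31Z)^× iff g^(30/q) ≢ 1 (mod 31) for each prime q ∈ {2, 3, 5}.
11^15 ≡ 30 (mod 31)  [q = 2: ≢ 1 ✓]
11^10 ≡ 5 (mod 31)  [q = 3: ≢ 1 ✓]
11^6 ≡ 4 (mod 31)  [q = 5: ≢ 1 ✓]
Every test exponent gives a nontrivial residue, hence 11 generates the full group.

Yes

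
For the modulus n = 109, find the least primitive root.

6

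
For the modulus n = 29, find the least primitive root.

2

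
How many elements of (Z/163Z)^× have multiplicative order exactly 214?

0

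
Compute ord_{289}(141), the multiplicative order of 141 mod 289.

272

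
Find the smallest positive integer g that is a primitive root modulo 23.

5

φ(23) = 23 − 1 = 22 = 2 · 11.
g is a primitive root iff g^(22/q) ≢ 1 (mod 23) for each prime q ∈ {2, 11}.
g = 2: 2^11 ≡ 1 — hits 1, so not a primitive root.
g = 3: 3^11 ≡ 1 — hits 1, so not a primitive root.
g = 4: 4^11 ≡ 1 — hits 1, so not a primitive root.
g = 5: 5^11 ≡ 22; 5^2 ≡ 2 — none is 1, so 5 is a primitive root.
The smallest primitive root modulo 23 is 5.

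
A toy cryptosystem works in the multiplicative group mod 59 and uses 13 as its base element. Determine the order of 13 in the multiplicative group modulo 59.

58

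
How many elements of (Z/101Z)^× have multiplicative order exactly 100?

40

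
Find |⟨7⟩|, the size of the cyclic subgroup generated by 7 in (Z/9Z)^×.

3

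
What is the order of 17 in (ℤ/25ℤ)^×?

20

The order of 17 must divide φ(25) = φ(5^2) = 5·(5−1) = 20 = 2^2 · 5.
Divisors of 20: 1, 2, 4, 5, 10, 20.
Check 17^d mod 25 for each divisor in increasing order:
17^1 ≡ 17 (mod 25)
17^2 ≡ 14 (mod 25)
17^4 ≡ 21 (mod 25)
17^5 ≡ 7 (mod 25)
17^10 ≡ 24 (mod 25)
17^20 ≡ 1 (mod 25) ✓
So ord_25(17) = 20.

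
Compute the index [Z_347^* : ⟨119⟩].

ord(119) | φ(347) = 347 − 1 = 346 = 2 · 173.
Divisors of 346: 1, 2, 173, 346.
Compute 119^d (mod 347) for the divisors d until we hit 1:
119^1 ≡ 119 (mod 347)
119^2 ≡ 281 (mod 347)
119^173 ≡ 1 (mod 347) ✓
So ord_347(119) = 173, hence |⟨119⟩| = 173.
[(Z/347Z)^× : ⟨119⟩] = 346/173 = 2.

2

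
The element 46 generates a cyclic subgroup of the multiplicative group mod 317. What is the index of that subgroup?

1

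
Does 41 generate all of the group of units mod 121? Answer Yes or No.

φ(121) = φ(11^2) = 11·(11−1) = 110 = 2 · 5 · 11.
An element g generates (Z/121Z)^× iff g^(110/q) ≢ 1 (mod 121) for each prime q ∈ {2, 5, 11}.
41^55 ≡ 120 (mod 121)  [q = 2: ≢ 1 ✓]
41^22 ≡ 9 (mod 121)  [q = 5: ≢ 1 ✓]
41^10 ≡ 56 (mod 121)  [q = 11: ≢ 1 ✓]
All checks pass, so 41 has order 110 and is a primitive root modulo 121.

Yes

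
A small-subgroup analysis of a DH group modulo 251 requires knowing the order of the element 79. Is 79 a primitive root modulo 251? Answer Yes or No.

φ(251) = 251 − 1 = 250 = 2 · 5^3.
Test 79^(250/q) mod 251 for each prime factor q of 250:
79^125 ≡ 1 (mod 251)  [q = 2: ≡ 1 ✗]
79^50 ≡ 20 (mod 251)  [q = 5: ≢ 1 ✓]
The check at q = 2 fails, so 79 generates a proper subgroup.

No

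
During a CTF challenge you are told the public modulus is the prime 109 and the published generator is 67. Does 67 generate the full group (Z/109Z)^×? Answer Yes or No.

φ(109) = 109 − 1 = 108 = 2^2 · 3^3.
67 is a primitive root mod 109 iff 67^(φ(109)/q) ≢ 1 for every prime q | φ(109), i.e. q ∈ {2, 3}.
67^54 ≡ 108 (mod 109)  [q = 2: ≢ 1 ✓]
67^36 ≡ 45 (mod 109)  [q = 3: ≢ 1 ✓]
None equal 1, so ord_109(67) = 108: 67 is a primitive root.

Yes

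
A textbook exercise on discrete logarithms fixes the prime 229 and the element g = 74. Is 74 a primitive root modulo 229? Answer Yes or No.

φ(229) = 229 − 1 = 228 = 2^2 · 3 · 19.
An element g generates (Z/229Z)^× iff g^(228/q) ≢ 1 (mod 229) for each prime q ∈ {2, 3, 19}.
74^114 ≡ 228 (mod 229)  [q = 2: ≢ 1 ✓]
74^76 ≡ 134 (mod 229)  [q = 3: ≢ 1 ✓]
74^12 ≡ 225 (mod 229)  [q = 19: ≢ 1 ✓]
None equal 1, so ord_229(74) = 228: 74 is a primitive root.

Yes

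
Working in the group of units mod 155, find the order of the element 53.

60

By Lagrange's theorem, ord_155(53) divides φ(155) = φ(5·31) = (5−1)·(31−1) = 4·30 = 120 = 2^3 · 3 · 5.
Divisors of 120: 1, 2, 3, 4, 5, 6, 8, 10, 12, 15, 20, 24, 30, 40, 60, 120.
Check 53^d mod 155 for each divisor in increasing order:
53^1 ≡ 53 (mod 155)
53^2 ≡ 19 (mod 155)
53^3 ≡ 77 (mod 155)
53^4 ≡ 51 (mod 155)
53^5 ≡ 68 (mod 155)
53^6 ≡ 39 (mod 155)
53^8 ≡ 121 (mod 155)
53^10 ≡ 129 (mod 155)
53^12 ≡ 126 (mod 155)
53^15 ≡ 92 (mod 155)
53^20 ≡ 56 (mod 155)
53^24 ≡ 66 (mod 155)
53^30 ≡ 94 (mod 155)
53^40 ≡ 36 (mod 155)
53^60 ≡ 1 (mod 155) ✓
The smallest such exponent is 60, so the order of 53 is 60.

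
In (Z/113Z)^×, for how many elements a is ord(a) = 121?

φ(113) = 113 − 1 = 112 = 2^4 · 7.
(Z/113Z)^× is cyclic (|G| = 112); a cyclic group of order m has exactly φ(d) elements of each order d | m, and none otherwise.
Since 121 ∤ 112, the count is 0.

0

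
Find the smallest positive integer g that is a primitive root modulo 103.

5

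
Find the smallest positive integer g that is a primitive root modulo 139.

2

φ(139) = 139 − 1 = 138 = 2 · 3 · 23.
Test candidates g = 2, 3, … against the prime factors q ∈ {2, 3, 23} of φ(139): g is a generator iff g^(138/q) ≢ 1 for every such q.
g = 2: 2^69 ≡ 138; 2^46 ≡ 96; 2^6 ≡ 64 — none is 1, so 2 is a primitive root.
Hence the least primitive root of 139 is 2.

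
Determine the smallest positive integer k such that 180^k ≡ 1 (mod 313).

The order of 180 must divide φ(313) = 313 − 1 = 312 = 2^3 · 3 · 13.
Divisors of 312: 1, 2, 3, 4, 6, 8, 12, 13, 24, 26, 39, 52, 78, 104, 156, 312.
Evaluate successive powers at the divisors of 312:
180^1 ≡ 180
180^2 ≡ 161
180^3 ≡ 184
180^4 ≡ 255
180^6 ≡ 52
180^8 ≡ 234
180^12 ≡ 200
180^13 ≡ 5
180^24 ≡ 249
180^26 ≡ 25
180^39 ≡ 125
180^52 ≡ 312
180^78 ≡ 288
180^104 ≡ 1
Hence ord(180) = 104.

104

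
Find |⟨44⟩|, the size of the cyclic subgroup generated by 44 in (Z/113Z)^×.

8

By Lagrange's theorem, ord_113(44) divides φ(113) = 113 − 1 = 112 = 2^4 · 7.
Divisors of 112: 1, 2, 4, 7, 8, 14, 16, 28, 56, 112.
Evaluate successive powers at the divisors of 112:
44^1 ≡ 44 (mod 113)
44^2 ≡ 15 (mod 113)
44^4 ≡ 112 (mod 113)
44^7 ≡ 18 (mod 113)
44^8 ≡ 1 (mod 113) ✓
So ord_113(44) = 8.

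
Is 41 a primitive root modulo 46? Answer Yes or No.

No

φ(46) = φ(2)·φ(23) = 1·22 = 22 = 2 · 11.
It suffices to check that the order of 41 is not a proper divisor of 22: compute 41^(22/q) for q ∈ {2, 11}.
41^11 ≡ 1 (mod 46)  [q = 2: ≡ 1 ✗]
41^2 ≡ 25 (mod 46)  [q = 11: ≢ 1 ✓]
The check at q = 2 fails, so 41 generates a proper subgroup.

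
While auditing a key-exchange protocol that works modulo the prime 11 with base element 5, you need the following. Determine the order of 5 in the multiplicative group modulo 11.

The order of 5 must divide φ(11) = 11 − 1 = 10 = 2 · 5.
Divisors of 10: 1, 2, 5, 10.
Check 5^d mod 11 for each divisor in increasing order:
5^1 ≡ 5 (mod 11)
5^2 ≡ 3 (mod 11)
5^5 ≡ 1 (mod 11) ✓
The smallest such exponent is 5, so the order of 5 is 5.

5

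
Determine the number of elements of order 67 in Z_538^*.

66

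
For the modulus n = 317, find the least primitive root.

2

φ(317) = 317 − 1 = 316 = 2^2 · 79.
g is a primitive root iff g^(316/q) ≢ 1 (mod 317) for each prime q ∈ {2, 79}.
g = 2: 2^158 ≡ 316; 2^4 ≡ 16 — none is 1, so 2 is a primitive root.
Hence the least primitive root of 317 is 2.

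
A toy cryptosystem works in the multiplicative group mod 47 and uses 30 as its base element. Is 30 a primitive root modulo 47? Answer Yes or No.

φ(47) = 47 − 1 = 46 = 2 · 23.
30 is a primitive root mod 47 iff 30^(φ(47)/q) ≢ 1 for every prime q | φ(47), i.e. q ∈ {2, 23}.
30^23 ≡ 46 (mod 47)  [q = 2: ≢ 1 ✓]
30^2 ≡ 7 (mod 47)  [q = 23: ≢ 1 ✓]
Every test exponent gives a nontrivial residue, hence 30 generates the full group.

Yes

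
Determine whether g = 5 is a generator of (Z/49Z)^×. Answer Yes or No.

Yes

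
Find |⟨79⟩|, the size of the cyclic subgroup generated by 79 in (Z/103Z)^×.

17

ord(79) | φ(103) = 103 − 1 = 102 = 2 · 3 · 17.
Divisors of 102: 1, 2, 3, 6, 17, 34, 51, 102.
Compute 79^d (mod 103) for the divisors d until we hit 1:
79^1 ≡ 79 (mod 103)
79^2 ≡ 61 (mod 103)
79^3 ≡ 81 (mod 103)
79^6 ≡ 72 (mod 103)
79^17 ≡ 1 (mod 103) ✓
The smallest such exponent is 17, so the order of 79 is 17.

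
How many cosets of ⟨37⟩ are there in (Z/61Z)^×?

3

The order of 37 must divide φ(61) = 61 − 1 = 60 = 2^2 · 3 · 5.
Divisors of 60: 1, 2, 3, 4, 5, 6, 10, 12, 15, 20, 30, 60.
Evaluate successive powers at the divisors of 60:
37^1 ≡ 37 (mod 61)
37^2 ≡ 27 (mod 61)
37^3 ≡ 23 (mod 61)
37^4 ≡ 58 (mod 61)
37^5 ≡ 11 (mod 61)
37^6 ≡ 41 (mod 61)
37^10 ≡ 60 (mod 61)
37^12 ≡ 34 (mod 61)
37^15 ≡ 50 (mod 61)
37^20 ≡ 1 (mod 61) ✓
So ord_61(37) = 20, hence |⟨37⟩| = 20.
The index is φ(61) / ord(37) = 60 / 20 = 3.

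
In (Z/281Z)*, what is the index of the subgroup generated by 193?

5

The order of 193 must divide φ(281) = 281 − 1 = 280 = 2^3 · 5 · 7.
Divisors of 280: 1, 2, 4, 5, 7, 8, 10, 14, 20, 28, 35, 40, 56, 70, 140, 280.
Check 193^d mod 281 for each divisor in increasing order:
193^1 ≡ 193 (mod 281)
193^2 ≡ 157 (mod 281)
193^4 ≡ 202 (mod 281)
193^5 ≡ 208 (mod 281)
193^7 ≡ 60 (mod 281)
193^8 ≡ 59 (mod 281)
193^10 ≡ 271 (mod 281)
193^14 ≡ 228 (mod 281)
193^20 ≡ 100 (mod 281)
193^28 ≡ 280 (mod 281)
193^35 ≡ 221 (mod 281)
193^40 ≡ 165 (mod 281)
193^56 ≡ 1 (mod 281) ✓
Thus |⟨193⟩| = ord(193) = 56.
Index = |(Z/281Z)^×| / |⟨193⟩| = 280 / 56 = 5.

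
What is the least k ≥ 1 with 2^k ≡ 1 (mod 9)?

Since 2 ∈ (Z/9Z)^×, its order divides φ(9) = φ(3^2) = 3·(3−1) = 6 = 2 · 3.
Divisors of 6: 1, 2, 3, 6.
Test each divisor d:
2^1 ≡ 2 (mod 9)
2^2 ≡ 4 (mod 9)
2^3 ≡ 8 (mod 9)
2^6 ≡ 1 (mod 9) ✓
The smallest such exponent is 6, so the order of 2 is 6.

6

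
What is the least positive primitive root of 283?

3

φ(283) = 283 − 1 = 282 = 2 · 3 · 47.
Test candidates g = 2, 3, … against the prime factors q ∈ {2, 3, 47} of φ(283): g is a generator iff g^(282/q) ≢ 1 for every such q.
g = 2: 2^141 ≡ 282; 2^94 ≡ 1 — hits 1, so not a primitive root.
g = 3: 3^141 ≡ 282; 3^94 ≡ 238; 3^6 ≡ 163 — none is 1, so 3 is a primitive root.
The smallest primitive root modulo 283 is 3.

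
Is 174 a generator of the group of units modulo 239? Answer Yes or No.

No

φ(239) = 239 − 1 = 238 = 2 · 7 · 17.
It suffices to check that the order of 174 is not a proper divisor of 238: compute 174^(238/q) for q ∈ {2, 7, 17}.
174^119 ≡ 1 (mod 239)  [q = 2: ≡ 1 ✗]
174^34 ≡ 10 (mod 239)  [q = 7: ≢ 1 ✓]
174^14 ≡ 71 (mod 239)  [q = 17: ≢ 1 ✓]
Since 174^119 ≡ 1, the order of 174 divides 119 < 238, so 174 is not a primitive root.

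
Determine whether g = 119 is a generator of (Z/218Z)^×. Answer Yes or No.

φ(218) = φ(2)·φ(109) = 1·108 = 108 = 2^2 · 3^3.
Test 119^(108/q) mod 218 for each prime factor q of 108:
119^54 ≡ 217 (mod 218)  [q = 2: ≢ 1 ✓]
119^36 ≡ 63 (mod 218)  [q = 3: ≢ 1 ✓]
Every test exponent gives a nontrivial residue, hence 119 generates the full group.

Yes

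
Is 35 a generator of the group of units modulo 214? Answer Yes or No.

No

φ(214) = φ(2)·φ(107) = 1·106 = 106 = 2 · 53.
Test 35^(106/q) mod 214 for each prime factor q of 106:
35^53 ≡ 1 (mod 214)  [q = 2: ≡ 1 ✗]
35^2 ≡ 155 (mod 214)  [q = 53: ≢ 1 ✓]
The check at q = 2 fails, so 35 generates a proper subgroup.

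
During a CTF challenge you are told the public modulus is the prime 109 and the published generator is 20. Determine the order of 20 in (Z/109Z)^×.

54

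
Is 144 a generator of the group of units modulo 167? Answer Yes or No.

φ(167) = 167 − 1 = 166 = 2 · 83.
144 is a primitive root mod 167 iff 144^(φ(167)/q) ≢ 1 for every prime q | φ(167), i.e. q ∈ {2, 83}.
144^83 ≡ 1 (mod 167)  [q = 2: ≡ 1 ✗]
144^2 ≡ 28 (mod 167)  [q = 83: ≢ 1 ✓]
Since 144^83 ≡ 1, the order of 144 divides 83 < 166, so 144 is not a primitive root.

No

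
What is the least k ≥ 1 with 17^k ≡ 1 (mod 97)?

96

ord(17) | φ(97) = 97 − 1 = 96 = 2^5 · 3.
Divisors of 96: 1, 2, 3, 4, 6, 8, 12, 16, 24, 32, 48, 96.
Compute 17^d (mod 97) for the divisors d until we hit 1:
17^1 ≡ 17 (mod 97)
17^2 ≡ 95 (mod 97)
17^3 ≡ 63 (mod 97)
17^4 ≡ 4 (mod 97)
17^6 ≡ 89 (mod 97)
17^8 ≡ 16 (mod 97)
17^12 ≡ 64 (mod 97)
17^16 ≡ 62 (mod 97)
17^24 ≡ 22 (mod 97)
17^32 ≡ 61 (mod 97)
17^48 ≡ 96 (mod 97)
17^96 ≡ 1 (mod 97) ✓
The smallest such exponent is 96, so the order of 17 is 96.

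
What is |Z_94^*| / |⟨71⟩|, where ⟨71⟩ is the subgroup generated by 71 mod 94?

By Lagrange's theorem, ord_94(71) divides φ(94) = φ(2)·φ(47) = 1·46 = 46 = 2 · 23.
Divisors of 46: 1, 2, 23, 46.
Compute 71^d (mod 94) for the divisors d until we hit 1:
71^1 ≡ 71 (mod 94)
71^2 ≡ 59 (mod 94)
71^23 ≡ 1 (mod 94) ✓
So ord_94(71) = 23, hence |⟨71⟩| = 23.
The index is φ(94) / ord(71) = 46 / 23 = 2.

2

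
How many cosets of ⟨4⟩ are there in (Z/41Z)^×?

4

Since 4 ∈ (Z/41Z)^×, its order divides φ(41) = 41 − 1 = 40 = 2^3 · 5.
Divisors of 40: 1, 2, 4, 5, 8, 10, 20, 40.
Check 4^d mod 41 for each divisor in increasing order:
4^1 ≡ 4
4^2 ≡ 16
4^4 ≡ 10
4^5 ≡ 40
4^8 ≡ 18
4^10 ≡ 1
Thus |⟨4⟩| = ord(4) = 10.
The index is φ(41) / ord(4) = 40 / 10 = 4.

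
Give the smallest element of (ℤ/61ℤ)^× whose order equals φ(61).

φ(61) = 61 − 1 = 60 = 2^2 · 3 · 5.
g is a primitive root iff g^(60/q) ≢ 1 (mod 61) for each prime q ∈ {2, 3, 5}.
g = 2: 2^30 ≡ 60; 2^20 ≡ 47; 2^12 ≡ 9 — none is 1, so 2 is a primitive root.
Hence the least primitive root of 61 is 2.

2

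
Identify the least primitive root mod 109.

6

φ(109) = 109 − 1 = 108 = 2^2 · 3^3.
Test candidates g = 2, 3, … against the prime factors q ∈ {2, 3} of φ(109): g is a generator iff g^(108/q) ≢ 1 for every such q.
g = 2: 2^54 ≡ 108; 2^36 ≡ 1 — hits 1, so not a primitive root.
g = 3: 3^54 ≡ 1 — hits 1, so not a primitive root.
g = 4: 4^54 ≡ 1 — hits 1, so not a primitive root.
g = 5: 5^54 ≡ 1 — hits 1, so not a primitive root.
g = 6: 6^54 ≡ 108; 6^36 ≡ 63 — none is 1, so 6 is a primitive root.
So 6 is the smallest generator of (Z/109Z)^×.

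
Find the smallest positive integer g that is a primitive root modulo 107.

φ(107) = 107 − 1 = 106 = 2 · 53.
Test candidates g = 2, 3, … against the prime factors q ∈ {2, 53} of φ(107): g is a generator iff g^(106/q) ≢ 1 for every such q.
g = 2: 2^53 ≡ 106; 2^2 ≡ 4 — none is 1, so 2 is a primitive root.
Hence the least primitive root of 107 is 2.

2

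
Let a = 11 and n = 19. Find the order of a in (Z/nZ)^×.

By Lagrange's theorem, ord_19(11) divides φ(19) = 19 − 1 = 18 = 2 · 3^2.
Divisors of 18: 1, 2, 3, 6, 9, 18.
Check 11^d mod 19 for each divisor in increasing order:
11^1 ≡ 11
11^2 ≡ 7
11^3 ≡ 1
So ord_19(11) = 3.

3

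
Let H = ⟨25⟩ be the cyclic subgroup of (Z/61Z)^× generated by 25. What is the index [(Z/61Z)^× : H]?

4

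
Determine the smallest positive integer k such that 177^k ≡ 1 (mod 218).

ord(177) | φ(218) = φ(2)·φ(109) = 1·108 = 108 = 2^2 · 3^3.
Divisors of 108: 1, 2, 3, 4, 6, 9, 12, 18, 27, 36, 54, 108.
Evaluate successive powers at the divisors of 108:
177^1 ≡ 177 (mod 218)
177^2 ≡ 155 (mod 218)
177^3 ≡ 185 (mod 218)
177^4 ≡ 45 (mod 218)
177^6 ≡ 217 (mod 218)
177^9 ≡ 33 (mod 218)
177^12 ≡ 1 (mod 218) ✓
The smallest such exponent is 12, so the order of 177 is 12.

12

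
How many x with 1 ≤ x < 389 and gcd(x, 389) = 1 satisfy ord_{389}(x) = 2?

φ(389) = 389 − 1 = 388 = 2^2 · 97.
In a cyclic group of order 388, there are φ(d) elements of order d for each divisor d of 388, and zero for non-divisors.
2 | 388, and φ(2) = 2 − 1 = 1.

1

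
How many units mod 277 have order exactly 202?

0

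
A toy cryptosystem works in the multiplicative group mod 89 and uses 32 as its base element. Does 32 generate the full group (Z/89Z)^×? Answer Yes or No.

φ(89) = 89 − 1 = 88 = 2^3 · 11.
It suffices to check that the order of 32 is not a proper divisor of 88: compute 32^(88/q) for q ∈ {2, 11}.
32^44 ≡ 1 (mod 89)  [q = 2: ≡ 1 ✗]
32^8 ≡ 39 (mod 89)  [q = 11: ≢ 1 ✓]
The check at q = 2 fails, so 32 generates a proper subgroup.

No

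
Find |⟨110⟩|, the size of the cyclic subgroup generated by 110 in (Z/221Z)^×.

24

ord(110) | φ(221) = φ(13·17) = (13−1)·(17−1) = 12·16 = 192 = 2^6 · 3.
Divisors of 192: 1, 2, 3, 4, 6, 8, 12, 16, 24, 32, 48, 64, 96, 192.
Check 110^d mod 221 for each divisor in increasing order:
110^1 ≡ 110
110^2 ≡ 166
110^3 ≡ 138
110^4 ≡ 152
110^6 ≡ 38
110^8 ≡ 120
110^12 ≡ 118
110^16 ≡ 35
110^24 ≡ 1
Hence ord(110) = 24.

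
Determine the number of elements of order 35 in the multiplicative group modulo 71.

24

φ(71) = 71 − 1 = 70 = 2 · 5 · 7.
In a cyclic group of order 70, there are φ(d) elements of order d for each divisor d of 70, and zero for non-divisors.
35 = 5 · 7 divides 70, and φ(35) = 24.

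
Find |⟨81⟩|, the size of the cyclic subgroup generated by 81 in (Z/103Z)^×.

17

The order of 81 must divide φ(103) = 103 − 1 = 102 = 2 · 3 · 17.
Divisors of 102: 1, 2, 3, 6, 17, 34, 51, 102.
Test each divisor d:
81^1 ≡ 81
81^2 ≡ 72
81^3 ≡ 64
81^6 ≡ 79
81^17 ≡ 1
So ord_103(81) = 17.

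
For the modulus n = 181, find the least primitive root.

φ(181) = 181 − 1 = 180 = 2^2 · 3^2 · 5.
Test candidates g = 2, 3, … against the prime factors q ∈ {2, 3, 5} of φ(181): g is a generator iff g^(180/q) ≢ 1 for every such q.
g = 2: 2^90 ≡ 180; 2^60 ≡ 48; 2^36 ≡ 59 — none is 1, so 2 is a primitive root.
Hence the least primitive root of 181 is 2.

2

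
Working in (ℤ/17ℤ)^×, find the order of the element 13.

Since 13 ∈ (Z/17Z)^×, its order divides φ(17) = 17 − 1 = 16 = 2^4.
Divisors of 16: 1, 2, 4, 8, 16.
Test each divisor d:
13^1 ≡ 13
13^2 ≡ 16
13^4 ≡ 1
Therefore the multiplicative order of 13 modulo 17 is 4.

4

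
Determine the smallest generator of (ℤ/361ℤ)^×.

2

φ(361) = φ(19^2) = 19·(19−1) = 342 = 2 · 3^2 · 19.
g is a primitive root iff g^(342/q) ≢ 1 (mod 361) for each prime q ∈ {2, 3, 19}.
g = 2: 2^171 ≡ 360; 2^114 ≡ 292; 2^18 ≡ 58 — none is 1, so 2 is a primitive root.
Hence the least primitive root of 361 is 2.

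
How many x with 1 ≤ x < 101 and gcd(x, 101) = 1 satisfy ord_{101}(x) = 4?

φ(101) = 101 − 1 = 100 = 2^2 · 5^2.
In a cyclic group of order 100, there are φ(d) elements of order d for each divisor d of 100, and zero for non-divisors.
4 = 2^2 divides 100, and φ(4) = 2.

2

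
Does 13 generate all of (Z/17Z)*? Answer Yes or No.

No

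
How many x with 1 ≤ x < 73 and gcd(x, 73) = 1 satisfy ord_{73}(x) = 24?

φ(73) = 73 − 1 = 72 = 2^3 · 3^2.
In a cyclic group of order 72, there are φ(d) elements of order d for each divisor d of 72, and zero for non-divisors.
24 = 2^3 · 3 divides 72, and φ(24) = 8.

8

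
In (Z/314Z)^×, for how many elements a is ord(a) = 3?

2

φ(314) = φ(2)·φ(157) = 1·156 = 156 = 2^2 · 3 · 13.
(Z/314Z)^× is cyclic (|G| = 156); a cyclic group of order m has exactly φ(d) elements of each order d | m, and none otherwise.
3 | 156, and φ(3) = 3 − 1 = 2.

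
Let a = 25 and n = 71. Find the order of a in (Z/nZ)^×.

Since 25 ∈ (Z/71Z)^×, its order divides φ(71) = 71 − 1 = 70 = 2 · 5 · 7.
Divisors of 70: 1, 2, 5, 7, 10, 14, 35, 70.
Test each divisor d:
25^1 ≡ 25
25^2 ≡ 57
25^5 ≡ 1
Hence ord(25) = 5.

5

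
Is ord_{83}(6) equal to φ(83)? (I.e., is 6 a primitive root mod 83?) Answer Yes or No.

Yes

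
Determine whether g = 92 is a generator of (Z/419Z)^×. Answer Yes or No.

φ(419) = 419 − 1 = 418 = 2 · 11 · 19.
Test 92^(418/q) mod 419 for each prime factor q of 418:
92^209 ≡ 1 (mod 419)  [q = 2: ≡ 1 ✗]
92^38 ≡ 59 (mod 419)  [q = 11: ≢ 1 ✓]
92^22 ≡ 199 (mod 419)  [q = 19: ≢ 1 ✓]
The check at q = 2 fails, so 92 generates a proper subgroup.

No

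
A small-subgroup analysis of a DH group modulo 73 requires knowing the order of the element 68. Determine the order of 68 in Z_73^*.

72

Since 68 ∈ (Z/73Z)^×, its order divides φ(73) = 73 − 1 = 72 = 2^3 · 3^2.
Divisors of 72: 1, 2, 3, 4, 6, 8, 9, 12, 18, 24, 36, 72.
Compute 68^d (mod 73) for the divisors d until we hit 1:
68^1 ≡ 68
68^2 ≡ 25
68^3 ≡ 21
68^4 ≡ 41
68^6 ≡ 3
68^8 ≡ 2
68^9 ≡ 63
68^12 ≡ 9
68^18 ≡ 27
68^24 ≡ 8
68^36 ≡ 72
68^72 ≡ 1
Hence ord(68) = 72.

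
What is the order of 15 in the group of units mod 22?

ord(15) | φ(22) = φ(2)·φ(11) = 1·10 = 10 = 2 · 5.
Divisors of 10: 1, 2, 5, 10.
Evaluate successive powers at the divisors of 10:
15^1 ≡ 15
15^2 ≡ 5
15^5 ≡ 1
Hence ord(15) = 5.

5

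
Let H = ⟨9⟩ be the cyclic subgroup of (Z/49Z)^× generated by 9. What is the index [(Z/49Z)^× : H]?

2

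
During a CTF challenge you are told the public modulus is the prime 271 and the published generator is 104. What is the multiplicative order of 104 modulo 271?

Since 104 ∈ (Z/271Z)^×, its order divides φ(271) = 271 − 1 = 270 = 2 · 3^3 · 5.
Divisors of 270: 1, 2, 3, 5, 6, 9, 10, 15, 18, 27, 30, 45, 54, 90, 135, 270.
Compute 104^d (mod 271) for the divisors d until we hit 1:
104^1 ≡ 104 (mod 271)
104^2 ≡ 247 (mod 271)
104^3 ≡ 214 (mod 271)
104^5 ≡ 13 (mod 271)
104^6 ≡ 268 (mod 271)
104^9 ≡ 171 (mod 271)
104^10 ≡ 169 (mod 271)
104^15 ≡ 29 (mod 271)
104^18 ≡ 244 (mod 271)
104^27 ≡ 261 (mod 271)
104^30 ≡ 28 (mod 271)
104^45 ≡ 270 (mod 271)
104^54 ≡ 100 (mod 271)
104^90 ≡ 1 (mod 271) ✓
Hence ord(104) = 90.

90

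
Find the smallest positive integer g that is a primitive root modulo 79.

3

φ(79) = 79 − 1 = 78 = 2 · 3 · 13.
Test candidates g = 2, 3, … against the prime factors q ∈ {2, 3, 13} of φ(79): g is a generator iff g^(78/q) ≢ 1 for every such q.
g = 2: 2^39 ≡ 1 — hits 1, so not a primitive root.
g = 3: 3^39 ≡ 78; 3^26 ≡ 23; 3^6 ≡ 18 — none is 1, so 3 is a primitive root.
So 3 is the smallest generator of (Z/79Z)^×.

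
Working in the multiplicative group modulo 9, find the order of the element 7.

3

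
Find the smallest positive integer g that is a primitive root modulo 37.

φ(37) = 37 − 1 = 36 = 2^2 · 3^2.
Test candidates g = 2, 3, … against the prime factors q ∈ {2, 3} of φ(37): g is a generator iff g^(36/q) ≢ 1 for every such q.
g = 2: 2^18 ≡ 36; 2^12 ≡ 26 — none is 1, so 2 is a primitive root.
So 2 is the smallest generator of (Z/37Z)^×.

2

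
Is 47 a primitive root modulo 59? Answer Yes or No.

Yes

φ(59) = 59 − 1 = 58 = 2 · 29.
47 is a primitive root mod 59 iff 47^(φ(59)/q) ≢ 1 for every prime q | φ(59), i.e. q ∈ {2, 29}.
47^29 ≡ 58 (mod 59)  [q = 2: ≢ 1 ✓]
47^2 ≡ 26 (mod 59)  [q = 29: ≢ 1 ✓]
None equal 1, so ord_59(47) = 58: 47 is a primitive root.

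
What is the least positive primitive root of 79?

3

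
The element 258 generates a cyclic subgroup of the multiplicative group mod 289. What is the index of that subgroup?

The order of 258 must divide φ(289) = φ(17^2) = 17·(17−1) = 272 = 2^4 · 17.
Divisors of 272: 1, 2, 4, 8, 16, 17, 34, 68, 136, 272.
Test each divisor d:
258^1 ≡ 258 (mod 289)
258^2 ≡ 94 (mod 289)
258^4 ≡ 166 (mod 289)
258^8 ≡ 101 (mod 289)
258^16 ≡ 86 (mod 289)
258^17 ≡ 224 (mod 289)
258^34 ≡ 179 (mod 289)
258^68 ≡ 251 (mod 289)
258^136 ≡ 288 (mod 289)
258^272 ≡ 1 (mod 289) ✓
The order of 258 is 272, so the subgroup it generates has 272 elements.
[(Z/289Z)^× : ⟨258⟩] = 272/272 = 1.

1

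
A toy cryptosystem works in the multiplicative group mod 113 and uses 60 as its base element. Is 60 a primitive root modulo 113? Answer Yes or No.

φ(113) = 113 − 1 = 112 = 2^4 · 7.
An element g generates (Z/113Z)^× iff g^(112/q) ≢ 1 (mod 113) for each prime q ∈ {2, 7}.
60^56 ≡ 1 (mod 113)  [q = 2: ≡ 1 ✗]
60^16 ≡ 16 (mod 113)  [q = 7: ≢ 1 ✓]
The check at q = 2 fails, so 60 generates a proper subgroup.

No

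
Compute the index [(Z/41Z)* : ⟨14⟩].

5

The order of 14 must divide φ(41) = 41 − 1 = 40 = 2^3 · 5.
Divisors of 40: 1, 2, 4, 5, 8, 10, 20, 40.
Check 14^d mod 41 for each divisor in increasing order:
14^1 ≡ 14 (mod 41)
14^2 ≡ 32 (mod 41)
14^4 ≡ 40 (mod 41)
14^5 ≡ 27 (mod 41)
14^8 ≡ 1 (mod 41) ✓
The order of 14 is 8, so the subgroup it generates has 8 elements.
Index = |(Z/41Z)^×| / |⟨14⟩| = 40 / 8 = 5.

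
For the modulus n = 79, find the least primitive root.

3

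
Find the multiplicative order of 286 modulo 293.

The order of 286 must divide φ(293) = 293 − 1 = 292 = 2^2 · 73.
Divisors of 292: 1, 2, 4, 73, 146, 292.
Check 286^d mod 293 for each divisor in increasing order:
286^1 ≡ 286 (mod 293)
286^2 ≡ 49 (mod 293)
286^4 ≡ 57 (mod 293)
286^73 ≡ 155 (mod 293)
286^146 ≡ 292 (mod 293)
286^292 ≡ 1 (mod 293) ✓
Hence ord(286) = 292.

292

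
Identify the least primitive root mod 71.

7

φ(71) = 71 − 1 = 70 = 2 · 5 · 7.
g is a primitive root iff g^(70/q) ≢ 1 (mod 71) for each prime q ∈ {2, 5, 7}.
g = 2: 2^35 ≡ 1 — hits 1, so not a primitive root.
g = 3: 3^35 ≡ 1 — hits 1, so not a primitive root.
g = 4: 4^35 ≡ 1 — hits 1, so not a primitive root.
g = 5: 5^35 ≡ 1 — hits 1, so not a primitive root.
g = 6: 6^35 ≡ 1 — hits 1, so not a primitive root.
g = 7: 7^35 ≡ 70; 7^14 ≡ 54; 7^10 ≡ 45 — none is 1, so 7 is a primitive root.
Hence the least primitive root of 71 is 7.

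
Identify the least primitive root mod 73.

5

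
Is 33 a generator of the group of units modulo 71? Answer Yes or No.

Yes

φ(71) = 71 − 1 = 70 = 2 · 5 · 7.
33 is a primitive root mod 71 iff 33^(φ(71)/q) ≢ 1 for every prime q | φ(71), i.e. q ∈ {2, 5, 7}.
33^35 ≡ 70 (mod 71)  [q = 2: ≢ 1 ✓]
33^14 ≡ 5 (mod 71)  [q = 5: ≢ 1 ✓]
33^10 ≡ 45 (mod 71)  [q = 7: ≢ 1 ✓]
Every test exponent gives a nontrivial residue, hence 33 generates the full group.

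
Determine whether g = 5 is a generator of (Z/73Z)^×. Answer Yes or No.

Yes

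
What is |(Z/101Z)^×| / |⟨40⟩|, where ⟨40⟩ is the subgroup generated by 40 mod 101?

1

ord(40) | φ(101) = 101 − 1 = 100 = 2^2 · 5^2.
Divisors of 100: 1, 2, 4, 5, 10, 20, 25, 50, 100.
Test each divisor d:
40^1 ≡ 40 (mod 101)
40^2 ≡ 85 (mod 101)
40^4 ≡ 54 (mod 101)
40^5 ≡ 39 (mod 101)
40^10 ≡ 6 (mod 101)
40^20 ≡ 36 (mod 101)
40^25 ≡ 91 (mod 101)
40^50 ≡ 100 (mod 101)
40^100 ≡ 1 (mod 101) ✓
So ord_101(40) = 100, hence |⟨40⟩| = 100.
[(Z/101Z)^× : ⟨40⟩] = 100/100 = 1.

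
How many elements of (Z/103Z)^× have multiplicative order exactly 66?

0

φ(103) = 103 − 1 = 102 = 2 · 3 · 17.
(Z/103Z)^× is cyclic (|G| = 102); a cyclic group of order m has exactly φ(d) elements of each order d | m, and none otherwise.
Here 102 is not a multiple of 66, so there are no elements of order 66.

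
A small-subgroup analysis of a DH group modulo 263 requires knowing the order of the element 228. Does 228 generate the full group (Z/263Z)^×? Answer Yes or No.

Yes

φ(263) = 263 − 1 = 262 = 2 · 131.
Test 228^(262/q) mod 263 for each prime factor q of 262:
228^131 ≡ 262 (mod 263)  [q = 2: ≢ 1 ✓]
228^2 ≡ 173 (mod 263)  [q = 131: ≢ 1 ✓]
Every test exponent gives a nontrivial residue, hence 228 generates the full group.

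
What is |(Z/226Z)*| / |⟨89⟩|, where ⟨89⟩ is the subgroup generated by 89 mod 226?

1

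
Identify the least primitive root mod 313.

φ(313) = 313 − 1 = 312 = 2^3 · 3 · 13.
g is a primitive root iff g^(312/q) ≢ 1 (mod 313) for each prime q ∈ {2, 3, 13}.
g = 2: 2^156 ≡ 1 — hits 1, so not a primitive root.
g = 3: 3^156 ≡ 1 — hits 1, so not a primitive root.
g = 4: 4^156 ≡ 1 — hits 1, so not a primitive root.
g = 5: 5^156 ≡ 312; 5^104 ≡ 1 — hits 1, so not a primitive root.
g = 6: 6^156 ≡ 1 — hits 1, so not a primitive root.
g = 7: 7^156 ≡ 312; 7^104 ≡ 1 — hits 1, so not a primitive root.
g = 8: 8^156 ≡ 1 — hits 1, so not a primitive root.
g = 9: 9^156 ≡ 1 — hits 1, so not a primitive root.
g = 10: 10^156 ≡ 312; 10^104 ≡ 214; 10^24 ≡ 103 — none is 1, so 10 is a primitive root.
The smallest primitive root modulo 313 is 10.

10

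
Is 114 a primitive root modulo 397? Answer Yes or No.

Yes

φ(397) = 397 − 1 = 396 = 2^2 · 3^2 · 11.
114 is a primitive root mod 397 iff 114^(φ(397)/q) ≢ 1 for every prime q | φ(397), i.e. q ∈ {2, 3, 11}.
114^198 ≡ 396 (mod 397)  [q = 2: ≢ 1 ✓]
114^132 ≡ 362 (mod 397)  [q = 3: ≢ 1 ✓]
114^36 ≡ 99 (mod 397)  [q = 11: ≢ 1 ✓]
None equal 1, so ord_397(114) = 396: 114 is a primitive root.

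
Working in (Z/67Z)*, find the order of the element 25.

The order of 25 must divide φ(67) = 67 − 1 = 66 = 2 · 3 · 11.
Divisors of 66: 1, 2, 3, 6, 11, 22, 33, 66.
Check 25^d mod 67 for each divisor in increasing order:
25^1 ≡ 25
25^2 ≡ 22
25^3 ≡ 14
25^6 ≡ 62
25^11 ≡ 1
The smallest such exponent is 11, so the order of 25 is 11.

11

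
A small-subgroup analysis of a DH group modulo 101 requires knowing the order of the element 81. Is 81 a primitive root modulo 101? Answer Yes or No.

No

φ(101) = 101 − 1 = 100 = 2^2 · 5^2.
Test 81^(100/q) mod 101 for each prime factor q of 100:
81^50 ≡ 1 (mod 101)  [q = 2: ≡ 1 ✗]
81^20 ≡ 95 (mod 101)  [q = 5: ≢ 1 ✓]
Since 81^50 ≡ 1, the order of 81 divides 50 < 100, so 81 is not a primitive root.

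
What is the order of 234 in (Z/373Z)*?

124

By Lagrange's theorem, ord_373(234) divides φ(373) = 373 − 1 = 372 = 2^2 · 3 · 31.
Divisors of 372: 1, 2, 3, 4, 6, 12, 31, 62, 93, 124, 186, 372.
Check 234^d mod 373 for each divisor in increasing order:
234^1 ≡ 234 (mod 373)
234^2 ≡ 298 (mod 373)
234^3 ≡ 354 (mod 373)
234^4 ≡ 30 (mod 373)
234^6 ≡ 361 (mod 373)
234^12 ≡ 144 (mod 373)
234^31 ≡ 104 (mod 373)
234^62 ≡ 372 (mod 373)
234^93 ≡ 269 (mod 373)
234^124 ≡ 1 (mod 373) ✓
Hence ord(234) = 124.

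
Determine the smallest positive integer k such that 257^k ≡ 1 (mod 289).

By Lagrange's theorem, ord_289(257) divides φ(289) = φ(17^2) = 17·(17−1) = 272 = 2^4 · 17.
Divisors of 272: 1, 2, 4, 8, 16, 17, 34, 68, 136, 272.
Evaluate successive powers at the divisors of 272:
257^1 ≡ 257 (mod 289)
257^2 ≡ 157 (mod 289)
257^4 ≡ 84 (mod 289)
257^8 ≡ 120 (mod 289)
257^16 ≡ 239 (mod 289)
257^17 ≡ 155 (mod 289)
257^34 ≡ 38 (mod 289)
257^68 ≡ 288 (mod 289)
257^136 ≡ 1 (mod 289) ✓
The smallest such exponent is 136, so the order of 257 is 136.

136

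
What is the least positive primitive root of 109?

6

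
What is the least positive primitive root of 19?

2

φ(19) = 19 − 1 = 18 = 2 · 3^2.
Test candidates g = 2, 3, … against the prime factors q ∈ {2, 3} of φ(19): g is a generator iff g^(18/q) ≢ 1 for every such q.
g = 2: 2^9 ≡ 18; 2^6 ≡ 7 — none is 1, so 2 is a primitive root.
The smallest primitive root modulo 19 is 2.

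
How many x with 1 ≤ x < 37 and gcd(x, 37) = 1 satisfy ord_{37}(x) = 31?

0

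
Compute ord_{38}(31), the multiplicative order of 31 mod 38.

ord(31) | φ(38) = φ(2)·φ(19) = 1·18 = 18 = 2 · 3^2.
Divisors of 18: 1, 2, 3, 6, 9, 18.
Compute 31^d (mod 38) for the divisors d until we hit 1:
31^1 ≡ 31
31^2 ≡ 11
31^3 ≡ 37
31^6 ≡ 1
Therefore the multiplicative order of 31 modulo 38 is 6.

6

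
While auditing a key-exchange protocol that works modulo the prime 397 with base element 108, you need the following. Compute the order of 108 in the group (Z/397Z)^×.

33

Since 108 ∈ (Z/397Z)^×, its order divides φ(397) = 397 − 1 = 396 = 2^2 · 3^2 · 11.
Divisors of 396: 1, 2, 3, 4, 6, 9, 11, 12, 18, 22, 33, 36, 44, 66, 99, 132, 198, 396.
Check 108^d mod 397 for each divisor in increasing order:
108^1 ≡ 108
108^2 ≡ 151
108^3 ≡ 31
108^4 ≡ 172
108^6 ≡ 167
108^9 ≡ 16
108^11 ≡ 34
108^12 ≡ 99
108^18 ≡ 256
108^22 ≡ 362
108^33 ≡ 1
So ord_397(108) = 33.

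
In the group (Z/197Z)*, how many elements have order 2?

1

φ(197) = 197 − 1 = 196 = 2^2 · 7^2.
(Z/197Z)^× is cyclic (|G| = 196); a cyclic group of order m has exactly φ(d) elements of each order d | m, and none otherwise.
2 | 196, and φ(2) = 2 − 1 = 1.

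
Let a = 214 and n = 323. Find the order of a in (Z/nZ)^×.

Since 214 ∈ (Z/323Z)^×, its order divides φ(323) = φ(17·19) = (17−1)·(19−1) = 16·18 = 288 = 2^5 · 3^2.
Divisors of 288: 1, 2, 3, 4, 6, 8, 9, 12, 16, 18, 24, 32, 36, 48, 72, 96, 144, 288.
Check 214^d mod 323 for each divisor in increasing order:
214^1 ≡ 214
214^2 ≡ 253
214^3 ≡ 201
214^4 ≡ 55
214^6 ≡ 26
214^8 ≡ 118
214^9 ≡ 58
214^12 ≡ 30
214^16 ≡ 35
214^18 ≡ 134
214^24 ≡ 254
214^32 ≡ 256
214^36 ≡ 191
214^48 ≡ 239
214^72 ≡ 305
214^96 ≡ 273
214^144 ≡ 1
The smallest such exponent is 144, so the order of 214 is 144.

144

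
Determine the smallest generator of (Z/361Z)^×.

2

φ(361) = φ(19^2) = 19·(19−1) = 342 = 2 · 3^2 · 19.
Test candidates g = 2, 3, … against the prime factors q ∈ {2, 3, 19} of φ(361): g is a generator iff g^(342/q) ≢ 1 for every such q.
g = 2: 2^171 ≡ 360; 2^114 ≡ 292; 2^18 ≡ 58 — none is 1, so 2 is a primitive root.
The smallest primitive root modulo 361 is 2.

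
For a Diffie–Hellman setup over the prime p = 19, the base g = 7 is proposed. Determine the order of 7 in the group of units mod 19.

3

The order of 7 must divide φ(19) = 19 − 1 = 18 = 2 · 3^2.
Divisors of 18: 1, 2, 3, 6, 9, 18.
Check 7^d mod 19 for each divisor in increasing order:
7^1 ≡ 7
7^2 ≡ 11
7^3 ≡ 1
The smallest such exponent is 3, so the order of 7 is 3.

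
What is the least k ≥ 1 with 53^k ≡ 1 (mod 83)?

Since 53 ∈ (Z/83Z)^×, its order divides φ(83) = 83 − 1 = 82 = 2 · 41.
Divisors of 82: 1, 2, 41, 82.
Check 53^d mod 83 for each divisor in increasing order:
53^1 ≡ 53 (mod 83)
53^2 ≡ 70 (mod 83)
53^41 ≡ 82 (mod 83)
53^82 ≡ 1 (mod 83) ✓
So ord_83(53) = 82.

82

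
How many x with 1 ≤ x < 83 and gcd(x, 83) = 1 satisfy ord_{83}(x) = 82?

φ(83) = 83 − 1 = 82 = 2 · 41.
In a cyclic group of order 82, there are φ(d) elements of order d for each divisor d of 82, and zero for non-divisors.
82 = 2 · 41 divides 82, and φ(82) = 40.

40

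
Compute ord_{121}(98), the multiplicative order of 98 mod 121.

22

The order of 98 must divide φ(121) = φ(11^2) = 11·(11−1) = 110 = 2 · 5 · 11.
Divisors of 110: 1, 2, 5, 10, 11, 22, 55, 110.
Compute 98^d (mod 121) for the divisors d until we hit 1:
98^1 ≡ 98 (mod 121)
98^2 ≡ 45 (mod 121)
98^5 ≡ 10 (mod 121)
98^10 ≡ 100 (mod 121)
98^11 ≡ 120 (mod 121)
98^22 ≡ 1 (mod 121) ✓
Therefore the multiplicative order of 98 modulo 121 is 22.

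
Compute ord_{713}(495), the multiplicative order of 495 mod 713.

22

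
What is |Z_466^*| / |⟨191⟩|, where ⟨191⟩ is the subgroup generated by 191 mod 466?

1

ord(191) | φ(466) = φ(2)·φ(233) = 1·232 = 232 = 2^3 · 29.
Divisors of 232: 1, 2, 4, 8, 29, 58, 116, 232.
Compute 191^d (mod 466) for the divisors d until we hit 1:
191^1 ≡ 191
191^2 ≡ 133
191^4 ≡ 447
191^8 ≡ 361
191^29 ≡ 369
191^58 ≡ 89
191^116 ≡ 465
191^232 ≡ 1
So ord_466(191) = 232, hence |⟨191⟩| = 232.
Index = |(Z/466Z)^×| / |⟨191⟩| = 232 / 232 = 1.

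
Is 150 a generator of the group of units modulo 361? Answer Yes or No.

No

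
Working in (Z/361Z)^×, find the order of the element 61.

Since 61 ∈ (Z/361Z)^×, its order divides φ(361) = φ(19^2) = 19·(19−1) = 342 = 2 · 3^2 · 19.
Divisors of 342: 1, 2, 3, 6, 9, 18, 19, 38, 57, 114, 171, 342.
Compute 61^d (mod 361) for the divisors d until we hit 1:
61^1 ≡ 61 (mod 361)
61^2 ≡ 111 (mod 361)
61^3 ≡ 273 (mod 361)
61^6 ≡ 163 (mod 361)
61^9 ≡ 96 (mod 361)
61^18 ≡ 191 (mod 361)
61^19 ≡ 99 (mod 361)
61^38 ≡ 54 (mod 361)
61^57 ≡ 292 (mod 361)
61^114 ≡ 68 (mod 361)
61^171 ≡ 1 (mod 361) ✓
Therefore the multiplicative order of 61 modulo 361 is 171.

171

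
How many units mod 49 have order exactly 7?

φ(49) = φ(7^2) = 7·(7−1) = 42 = 2 · 3 · 7.
Since (Z/49Z)^× is cyclic of order 42, the number of elements of order d is φ(d) when d | 42 and 0 otherwise.
7 | 42, and φ(7) = 7 − 1 = 6.

6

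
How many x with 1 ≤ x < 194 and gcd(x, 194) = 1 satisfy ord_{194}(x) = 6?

φ(194) = φ(2)·φ(97) = 1·96 = 96 = 2^5 · 3.
(Z/194Z)^× is cyclic (|G| = 96); a cyclic group of order m has exactly φ(d) elements of each order d | m, and none otherwise.
6 = 2 · 3 divides 96, and φ(6) = 2.

2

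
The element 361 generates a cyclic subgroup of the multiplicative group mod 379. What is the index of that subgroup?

2

ord(361) | φ(379) = 379 − 1 = 378 = 2 · 3^3 · 7.
Divisors of 378: 1, 2, 3, 6, 7, 9, 14, 18, 21, 27, 42, 54, 63, 126, 189, 378.
Compute 361^d (mod 379) for the divisors d until we hit 1:
361^1 ≡ 361 (mod 379)
361^2 ≡ 324 (mod 379)
361^3 ≡ 232 (mod 379)
361^6 ≡ 6 (mod 379)
361^7 ≡ 271 (mod 379)
361^9 ≡ 255 (mod 379)
361^14 ≡ 294 (mod 379)
361^18 ≡ 216 (mod 379)
361^21 ≡ 84 (mod 379)
361^27 ≡ 125 (mod 379)
361^42 ≡ 234 (mod 379)
361^54 ≡ 86 (mod 379)
361^63 ≡ 327 (mod 379)
361^126 ≡ 51 (mod 379)
361^189 ≡ 1 (mod 379) ✓
Thus |⟨361⟩| = ord(361) = 189.
Index = |(Z/379Z)^×| / |⟨361⟩| = 378 / 189 = 2.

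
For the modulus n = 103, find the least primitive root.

φ(103) = 103 − 1 = 102 = 2 · 3 · 17.
Test candidates g = 2, 3, … against the prime factors q ∈ {2, 3, 17} of φ(103): g is a generator iff g^(102/q) ≢ 1 for every such q.
g = 2: 2^51 ≡ 1 — hits 1, so not a primitive root.
g = 3: 3^51 ≡ 102; 3^34 ≡ 1 — hits 1, so not a primitive root.
g = 4: 4^51 ≡ 1 — hits 1, so not a primitive root.
g = 5: 5^51 ≡ 102; 5^34 ≡ 56; 5^6 ≡ 72 — none is 1, so 5 is a primitive root.
So 5 is the smallest generator of (Z/103Z)^×.

5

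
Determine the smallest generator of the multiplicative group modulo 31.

φ(31) = 31 − 1 = 30 = 2 · 3 · 5.
Test candidates g = 2, 3, … against the prime factors q ∈ {2, 3, 5} of φ(31): g is a generator iff g^(30/q) ≢ 1 for every such q.
g = 2: 2^15 ≡ 1 — hits 1, so not a primitive root.
g = 3: 3^15 ≡ 30; 3^10 ≡ 25; 3^6 ≡ 16 — none is 1, so 3 is a primitive root.
The smallest primitive root modulo 31 is 3.

3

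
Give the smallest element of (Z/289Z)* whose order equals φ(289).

φ(289) = φ(17^2) = 17·(17−1) = 272 = 2^4 · 17.
g is a primitive root iff g^(272/q) ≢ 1 (mod 289) for each prime q ∈ {2, 17}.
g = 2: 2^136 ≡ 1 — hits 1, so not a primitive root.
g = 3: 3^136 ≡ 288; 3^16 ≡ 171 — none is 1, so 3 is a primitive root.
So 3 is the smallest generator of (Z/289Z)^×.

3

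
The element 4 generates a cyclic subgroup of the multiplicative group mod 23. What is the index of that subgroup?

2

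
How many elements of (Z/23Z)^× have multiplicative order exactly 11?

10

φ(23) = 23 − 1 = 22 = 2 · 11.
In a cyclic group of order 22, there are φ(d) elements of order d for each divisor d of 22, and zero for non-divisors.
11 | 22, and φ(11) = 11 − 1 = 10.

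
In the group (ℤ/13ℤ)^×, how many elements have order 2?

φ(13) = 13 − 1 = 12 = 2^2 · 3.
Since (Z/13Z)^× is cyclic of order 12, the number of elements of order d is φ(d) when d | 12 and 0 otherwise.
2 | 12, and φ(2) = 2 − 1 = 1.

1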